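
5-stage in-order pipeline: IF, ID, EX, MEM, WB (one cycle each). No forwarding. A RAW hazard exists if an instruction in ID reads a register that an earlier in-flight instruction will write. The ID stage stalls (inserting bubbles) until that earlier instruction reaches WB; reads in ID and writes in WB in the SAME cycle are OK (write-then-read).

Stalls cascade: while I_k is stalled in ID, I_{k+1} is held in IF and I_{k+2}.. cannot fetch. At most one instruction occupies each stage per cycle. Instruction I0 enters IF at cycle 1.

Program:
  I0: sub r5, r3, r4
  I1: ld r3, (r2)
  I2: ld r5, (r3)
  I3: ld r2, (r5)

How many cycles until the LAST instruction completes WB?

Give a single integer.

I0 sub r5 <- r3,r4: IF@1 ID@2 stall=0 (-) EX@3 MEM@4 WB@5
I1 ld r3 <- r2: IF@2 ID@3 stall=0 (-) EX@4 MEM@5 WB@6
I2 ld r5 <- r3: IF@3 ID@4 stall=2 (RAW on I1.r3 (WB@6)) EX@7 MEM@8 WB@9
I3 ld r2 <- r5: IF@4 ID@7 stall=2 (RAW on I2.r5 (WB@9)) EX@10 MEM@11 WB@12

Answer: 12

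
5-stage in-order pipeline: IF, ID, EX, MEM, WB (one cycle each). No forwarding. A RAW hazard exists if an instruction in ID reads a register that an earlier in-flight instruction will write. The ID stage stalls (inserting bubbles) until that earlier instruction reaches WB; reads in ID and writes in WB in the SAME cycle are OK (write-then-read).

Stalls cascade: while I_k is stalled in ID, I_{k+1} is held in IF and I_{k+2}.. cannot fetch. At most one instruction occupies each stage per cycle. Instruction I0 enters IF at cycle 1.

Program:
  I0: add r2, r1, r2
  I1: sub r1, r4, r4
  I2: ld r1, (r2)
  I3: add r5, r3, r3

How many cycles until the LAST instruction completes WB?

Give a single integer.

I0 add r2 <- r1,r2: IF@1 ID@2 stall=0 (-) EX@3 MEM@4 WB@5
I1 sub r1 <- r4,r4: IF@2 ID@3 stall=0 (-) EX@4 MEM@5 WB@6
I2 ld r1 <- r2: IF@3 ID@4 stall=1 (RAW on I0.r2 (WB@5)) EX@6 MEM@7 WB@8
I3 add r5 <- r3,r3: IF@4 ID@6 stall=0 (-) EX@7 MEM@8 WB@9

Answer: 9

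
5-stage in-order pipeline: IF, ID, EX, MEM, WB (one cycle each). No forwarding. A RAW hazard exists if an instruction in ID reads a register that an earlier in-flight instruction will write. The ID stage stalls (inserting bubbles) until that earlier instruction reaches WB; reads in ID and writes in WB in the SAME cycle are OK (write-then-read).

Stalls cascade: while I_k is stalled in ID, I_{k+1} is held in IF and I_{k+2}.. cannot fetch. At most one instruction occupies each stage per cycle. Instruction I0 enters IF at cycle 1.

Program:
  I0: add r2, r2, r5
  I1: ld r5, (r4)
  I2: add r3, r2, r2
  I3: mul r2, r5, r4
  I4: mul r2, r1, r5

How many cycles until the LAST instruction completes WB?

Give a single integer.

Answer: 10

Derivation:
I0 add r2 <- r2,r5: IF@1 ID@2 stall=0 (-) EX@3 MEM@4 WB@5
I1 ld r5 <- r4: IF@2 ID@3 stall=0 (-) EX@4 MEM@5 WB@6
I2 add r3 <- r2,r2: IF@3 ID@4 stall=1 (RAW on I0.r2 (WB@5)) EX@6 MEM@7 WB@8
I3 mul r2 <- r5,r4: IF@4 ID@6 stall=0 (-) EX@7 MEM@8 WB@9
I4 mul r2 <- r1,r5: IF@6 ID@7 stall=0 (-) EX@8 MEM@9 WB@10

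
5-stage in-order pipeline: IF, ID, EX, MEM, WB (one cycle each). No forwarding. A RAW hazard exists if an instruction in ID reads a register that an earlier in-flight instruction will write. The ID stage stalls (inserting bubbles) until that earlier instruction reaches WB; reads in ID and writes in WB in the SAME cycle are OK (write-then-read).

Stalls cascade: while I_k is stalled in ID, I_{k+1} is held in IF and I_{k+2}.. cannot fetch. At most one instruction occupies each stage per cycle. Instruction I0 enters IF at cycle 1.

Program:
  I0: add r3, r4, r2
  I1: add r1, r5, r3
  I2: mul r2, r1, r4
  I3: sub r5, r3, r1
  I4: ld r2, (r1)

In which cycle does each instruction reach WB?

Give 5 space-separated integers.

I0 add r3 <- r4,r2: IF@1 ID@2 stall=0 (-) EX@3 MEM@4 WB@5
I1 add r1 <- r5,r3: IF@2 ID@3 stall=2 (RAW on I0.r3 (WB@5)) EX@6 MEM@7 WB@8
I2 mul r2 <- r1,r4: IF@3 ID@6 stall=2 (RAW on I1.r1 (WB@8)) EX@9 MEM@10 WB@11
I3 sub r5 <- r3,r1: IF@6 ID@9 stall=0 (-) EX@10 MEM@11 WB@12
I4 ld r2 <- r1: IF@9 ID@10 stall=0 (-) EX@11 MEM@12 WB@13

Answer: 5 8 11 12 13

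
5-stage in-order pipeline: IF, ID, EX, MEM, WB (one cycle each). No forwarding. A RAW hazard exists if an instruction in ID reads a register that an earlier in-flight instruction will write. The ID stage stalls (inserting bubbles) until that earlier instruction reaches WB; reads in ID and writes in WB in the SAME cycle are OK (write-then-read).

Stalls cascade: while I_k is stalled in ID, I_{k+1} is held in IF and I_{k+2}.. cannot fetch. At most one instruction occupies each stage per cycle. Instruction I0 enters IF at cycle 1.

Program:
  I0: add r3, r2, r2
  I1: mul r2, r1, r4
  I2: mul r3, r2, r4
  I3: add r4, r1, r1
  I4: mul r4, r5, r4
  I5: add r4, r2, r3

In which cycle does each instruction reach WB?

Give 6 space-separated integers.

Answer: 5 6 9 10 13 14

Derivation:
I0 add r3 <- r2,r2: IF@1 ID@2 stall=0 (-) EX@3 MEM@4 WB@5
I1 mul r2 <- r1,r4: IF@2 ID@3 stall=0 (-) EX@4 MEM@5 WB@6
I2 mul r3 <- r2,r4: IF@3 ID@4 stall=2 (RAW on I1.r2 (WB@6)) EX@7 MEM@8 WB@9
I3 add r4 <- r1,r1: IF@4 ID@7 stall=0 (-) EX@8 MEM@9 WB@10
I4 mul r4 <- r5,r4: IF@7 ID@8 stall=2 (RAW on I3.r4 (WB@10)) EX@11 MEM@12 WB@13
I5 add r4 <- r2,r3: IF@8 ID@11 stall=0 (-) EX@12 MEM@13 WB@14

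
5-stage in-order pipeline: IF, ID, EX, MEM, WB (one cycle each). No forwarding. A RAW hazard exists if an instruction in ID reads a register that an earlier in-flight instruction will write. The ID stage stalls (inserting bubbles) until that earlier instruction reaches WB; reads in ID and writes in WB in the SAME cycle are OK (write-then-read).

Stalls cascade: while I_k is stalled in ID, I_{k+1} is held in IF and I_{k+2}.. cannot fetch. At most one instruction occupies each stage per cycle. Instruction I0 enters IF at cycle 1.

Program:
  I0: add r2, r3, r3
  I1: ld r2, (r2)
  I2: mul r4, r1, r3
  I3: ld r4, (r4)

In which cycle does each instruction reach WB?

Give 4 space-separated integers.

Answer: 5 8 9 12

Derivation:
I0 add r2 <- r3,r3: IF@1 ID@2 stall=0 (-) EX@3 MEM@4 WB@5
I1 ld r2 <- r2: IF@2 ID@3 stall=2 (RAW on I0.r2 (WB@5)) EX@6 MEM@7 WB@8
I2 mul r4 <- r1,r3: IF@3 ID@6 stall=0 (-) EX@7 MEM@8 WB@9
I3 ld r4 <- r4: IF@6 ID@7 stall=2 (RAW on I2.r4 (WB@9)) EX@10 MEM@11 WB@12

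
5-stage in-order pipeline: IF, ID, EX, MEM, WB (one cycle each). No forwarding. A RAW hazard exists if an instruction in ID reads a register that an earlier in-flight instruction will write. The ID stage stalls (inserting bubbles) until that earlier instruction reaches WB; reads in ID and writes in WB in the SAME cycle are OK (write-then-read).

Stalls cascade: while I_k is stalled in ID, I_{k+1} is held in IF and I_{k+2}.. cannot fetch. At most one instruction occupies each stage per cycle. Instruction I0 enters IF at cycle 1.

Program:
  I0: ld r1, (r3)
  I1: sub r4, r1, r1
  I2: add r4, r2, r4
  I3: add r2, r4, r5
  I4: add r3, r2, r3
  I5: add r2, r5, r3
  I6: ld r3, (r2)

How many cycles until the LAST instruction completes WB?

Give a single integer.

I0 ld r1 <- r3: IF@1 ID@2 stall=0 (-) EX@3 MEM@4 WB@5
I1 sub r4 <- r1,r1: IF@2 ID@3 stall=2 (RAW on I0.r1 (WB@5)) EX@6 MEM@7 WB@8
I2 add r4 <- r2,r4: IF@3 ID@6 stall=2 (RAW on I1.r4 (WB@8)) EX@9 MEM@10 WB@11
I3 add r2 <- r4,r5: IF@6 ID@9 stall=2 (RAW on I2.r4 (WB@11)) EX@12 MEM@13 WB@14
I4 add r3 <- r2,r3: IF@9 ID@12 stall=2 (RAW on I3.r2 (WB@14)) EX@15 MEM@16 WB@17
I5 add r2 <- r5,r3: IF@12 ID@15 stall=2 (RAW on I4.r3 (WB@17)) EX@18 MEM@19 WB@20
I6 ld r3 <- r2: IF@15 ID@18 stall=2 (RAW on I5.r2 (WB@20)) EX@21 MEM@22 WB@23

Answer: 23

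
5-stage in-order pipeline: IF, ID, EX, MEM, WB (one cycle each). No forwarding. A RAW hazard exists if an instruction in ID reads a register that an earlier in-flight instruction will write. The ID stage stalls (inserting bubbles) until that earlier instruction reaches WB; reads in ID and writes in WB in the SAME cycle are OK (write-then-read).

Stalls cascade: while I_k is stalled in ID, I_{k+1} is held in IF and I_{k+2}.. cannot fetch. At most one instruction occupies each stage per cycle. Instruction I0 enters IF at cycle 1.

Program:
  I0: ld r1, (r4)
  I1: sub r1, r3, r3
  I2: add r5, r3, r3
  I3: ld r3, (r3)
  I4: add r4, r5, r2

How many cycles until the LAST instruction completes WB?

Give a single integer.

Answer: 10

Derivation:
I0 ld r1 <- r4: IF@1 ID@2 stall=0 (-) EX@3 MEM@4 WB@5
I1 sub r1 <- r3,r3: IF@2 ID@3 stall=0 (-) EX@4 MEM@5 WB@6
I2 add r5 <- r3,r3: IF@3 ID@4 stall=0 (-) EX@5 MEM@6 WB@7
I3 ld r3 <- r3: IF@4 ID@5 stall=0 (-) EX@6 MEM@7 WB@8
I4 add r4 <- r5,r2: IF@5 ID@6 stall=1 (RAW on I2.r5 (WB@7)) EX@8 MEM@9 WB@10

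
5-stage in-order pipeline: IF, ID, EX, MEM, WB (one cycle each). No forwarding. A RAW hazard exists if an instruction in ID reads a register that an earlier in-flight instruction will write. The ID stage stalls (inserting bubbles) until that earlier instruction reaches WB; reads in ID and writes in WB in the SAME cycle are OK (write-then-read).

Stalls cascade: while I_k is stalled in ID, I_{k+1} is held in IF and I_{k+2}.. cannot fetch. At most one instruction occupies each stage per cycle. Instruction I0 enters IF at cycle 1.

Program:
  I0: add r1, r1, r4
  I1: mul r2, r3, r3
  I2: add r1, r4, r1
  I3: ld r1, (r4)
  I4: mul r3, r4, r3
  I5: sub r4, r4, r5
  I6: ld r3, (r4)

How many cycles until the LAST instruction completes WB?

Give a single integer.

Answer: 14

Derivation:
I0 add r1 <- r1,r4: IF@1 ID@2 stall=0 (-) EX@3 MEM@4 WB@5
I1 mul r2 <- r3,r3: IF@2 ID@3 stall=0 (-) EX@4 MEM@5 WB@6
I2 add r1 <- r4,r1: IF@3 ID@4 stall=1 (RAW on I0.r1 (WB@5)) EX@6 MEM@7 WB@8
I3 ld r1 <- r4: IF@4 ID@6 stall=0 (-) EX@7 MEM@8 WB@9
I4 mul r3 <- r4,r3: IF@6 ID@7 stall=0 (-) EX@8 MEM@9 WB@10
I5 sub r4 <- r4,r5: IF@7 ID@8 stall=0 (-) EX@9 MEM@10 WB@11
I6 ld r3 <- r4: IF@8 ID@9 stall=2 (RAW on I5.r4 (WB@11)) EX@12 MEM@13 WB@14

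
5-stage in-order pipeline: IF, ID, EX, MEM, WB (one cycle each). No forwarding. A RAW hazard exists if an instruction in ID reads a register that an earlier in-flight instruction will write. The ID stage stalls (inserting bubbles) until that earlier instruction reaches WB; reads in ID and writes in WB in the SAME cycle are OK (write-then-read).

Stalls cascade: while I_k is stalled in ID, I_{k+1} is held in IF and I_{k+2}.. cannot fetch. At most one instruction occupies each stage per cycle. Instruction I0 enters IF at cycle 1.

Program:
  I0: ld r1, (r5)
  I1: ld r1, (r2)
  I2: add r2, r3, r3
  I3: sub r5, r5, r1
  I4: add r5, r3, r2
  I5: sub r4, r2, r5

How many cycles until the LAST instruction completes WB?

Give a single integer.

I0 ld r1 <- r5: IF@1 ID@2 stall=0 (-) EX@3 MEM@4 WB@5
I1 ld r1 <- r2: IF@2 ID@3 stall=0 (-) EX@4 MEM@5 WB@6
I2 add r2 <- r3,r3: IF@3 ID@4 stall=0 (-) EX@5 MEM@6 WB@7
I3 sub r5 <- r5,r1: IF@4 ID@5 stall=1 (RAW on I1.r1 (WB@6)) EX@7 MEM@8 WB@9
I4 add r5 <- r3,r2: IF@5 ID@7 stall=0 (-) EX@8 MEM@9 WB@10
I5 sub r4 <- r2,r5: IF@7 ID@8 stall=2 (RAW on I4.r5 (WB@10)) EX@11 MEM@12 WB@13

Answer: 13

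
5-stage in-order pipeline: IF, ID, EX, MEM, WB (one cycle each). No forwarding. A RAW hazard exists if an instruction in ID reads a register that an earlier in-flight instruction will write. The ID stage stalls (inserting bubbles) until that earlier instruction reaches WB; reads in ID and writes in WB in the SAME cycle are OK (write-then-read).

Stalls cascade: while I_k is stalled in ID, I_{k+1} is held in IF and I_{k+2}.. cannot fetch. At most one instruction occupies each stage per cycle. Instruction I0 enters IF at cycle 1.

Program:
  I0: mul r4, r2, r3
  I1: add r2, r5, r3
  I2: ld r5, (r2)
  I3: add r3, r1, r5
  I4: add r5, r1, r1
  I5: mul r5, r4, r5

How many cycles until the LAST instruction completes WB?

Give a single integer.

I0 mul r4 <- r2,r3: IF@1 ID@2 stall=0 (-) EX@3 MEM@4 WB@5
I1 add r2 <- r5,r3: IF@2 ID@3 stall=0 (-) EX@4 MEM@5 WB@6
I2 ld r5 <- r2: IF@3 ID@4 stall=2 (RAW on I1.r2 (WB@6)) EX@7 MEM@8 WB@9
I3 add r3 <- r1,r5: IF@4 ID@7 stall=2 (RAW on I2.r5 (WB@9)) EX@10 MEM@11 WB@12
I4 add r5 <- r1,r1: IF@7 ID@10 stall=0 (-) EX@11 MEM@12 WB@13
I5 mul r5 <- r4,r5: IF@10 ID@11 stall=2 (RAW on I4.r5 (WB@13)) EX@14 MEM@15 WB@16

Answer: 16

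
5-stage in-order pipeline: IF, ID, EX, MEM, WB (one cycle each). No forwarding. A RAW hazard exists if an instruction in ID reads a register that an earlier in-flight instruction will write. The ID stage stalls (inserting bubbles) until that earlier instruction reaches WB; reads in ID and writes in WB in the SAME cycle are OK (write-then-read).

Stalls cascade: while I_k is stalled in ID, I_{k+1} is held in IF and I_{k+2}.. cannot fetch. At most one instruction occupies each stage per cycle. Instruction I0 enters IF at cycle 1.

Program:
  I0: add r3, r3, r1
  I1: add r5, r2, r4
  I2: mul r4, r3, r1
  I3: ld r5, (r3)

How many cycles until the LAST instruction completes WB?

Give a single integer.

Answer: 9

Derivation:
I0 add r3 <- r3,r1: IF@1 ID@2 stall=0 (-) EX@3 MEM@4 WB@5
I1 add r5 <- r2,r4: IF@2 ID@3 stall=0 (-) EX@4 MEM@5 WB@6
I2 mul r4 <- r3,r1: IF@3 ID@4 stall=1 (RAW on I0.r3 (WB@5)) EX@6 MEM@7 WB@8
I3 ld r5 <- r3: IF@4 ID@6 stall=0 (-) EX@7 MEM@8 WB@9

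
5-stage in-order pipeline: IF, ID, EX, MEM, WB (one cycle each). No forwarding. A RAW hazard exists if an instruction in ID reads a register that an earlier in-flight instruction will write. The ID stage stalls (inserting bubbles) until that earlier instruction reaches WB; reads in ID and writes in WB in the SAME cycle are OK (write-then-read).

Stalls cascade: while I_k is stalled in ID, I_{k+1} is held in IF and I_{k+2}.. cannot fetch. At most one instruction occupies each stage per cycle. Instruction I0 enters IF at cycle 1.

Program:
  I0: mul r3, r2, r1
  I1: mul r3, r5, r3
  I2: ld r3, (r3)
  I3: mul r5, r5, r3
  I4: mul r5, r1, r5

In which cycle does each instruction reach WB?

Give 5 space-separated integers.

Answer: 5 8 11 14 17

Derivation:
I0 mul r3 <- r2,r1: IF@1 ID@2 stall=0 (-) EX@3 MEM@4 WB@5
I1 mul r3 <- r5,r3: IF@2 ID@3 stall=2 (RAW on I0.r3 (WB@5)) EX@6 MEM@7 WB@8
I2 ld r3 <- r3: IF@3 ID@6 stall=2 (RAW on I1.r3 (WB@8)) EX@9 MEM@10 WB@11
I3 mul r5 <- r5,r3: IF@6 ID@9 stall=2 (RAW on I2.r3 (WB@11)) EX@12 MEM@13 WB@14
I4 mul r5 <- r1,r5: IF@9 ID@12 stall=2 (RAW on I3.r5 (WB@14)) EX@15 MEM@16 WB@17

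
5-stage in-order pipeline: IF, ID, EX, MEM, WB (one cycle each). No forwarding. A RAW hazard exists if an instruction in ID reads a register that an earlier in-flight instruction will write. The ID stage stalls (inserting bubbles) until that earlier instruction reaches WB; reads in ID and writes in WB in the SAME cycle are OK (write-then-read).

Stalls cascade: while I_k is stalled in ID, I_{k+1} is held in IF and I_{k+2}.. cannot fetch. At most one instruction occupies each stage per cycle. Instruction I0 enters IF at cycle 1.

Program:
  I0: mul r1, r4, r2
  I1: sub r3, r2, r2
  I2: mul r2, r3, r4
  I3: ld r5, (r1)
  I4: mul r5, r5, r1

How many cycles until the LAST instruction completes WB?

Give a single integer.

Answer: 13

Derivation:
I0 mul r1 <- r4,r2: IF@1 ID@2 stall=0 (-) EX@3 MEM@4 WB@5
I1 sub r3 <- r2,r2: IF@2 ID@3 stall=0 (-) EX@4 MEM@5 WB@6
I2 mul r2 <- r3,r4: IF@3 ID@4 stall=2 (RAW on I1.r3 (WB@6)) EX@7 MEM@8 WB@9
I3 ld r5 <- r1: IF@4 ID@7 stall=0 (-) EX@8 MEM@9 WB@10
I4 mul r5 <- r5,r1: IF@7 ID@8 stall=2 (RAW on I3.r5 (WB@10)) EX@11 MEM@12 WB@13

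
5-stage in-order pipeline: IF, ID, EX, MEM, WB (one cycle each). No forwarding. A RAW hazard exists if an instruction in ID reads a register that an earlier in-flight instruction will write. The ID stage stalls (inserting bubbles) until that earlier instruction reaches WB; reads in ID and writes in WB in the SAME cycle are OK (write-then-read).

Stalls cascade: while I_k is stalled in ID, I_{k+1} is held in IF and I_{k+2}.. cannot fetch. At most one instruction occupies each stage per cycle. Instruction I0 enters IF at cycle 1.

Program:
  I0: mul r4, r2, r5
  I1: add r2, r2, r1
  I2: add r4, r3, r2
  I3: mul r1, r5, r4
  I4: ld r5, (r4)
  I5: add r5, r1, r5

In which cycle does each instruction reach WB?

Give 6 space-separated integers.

I0 mul r4 <- r2,r5: IF@1 ID@2 stall=0 (-) EX@3 MEM@4 WB@5
I1 add r2 <- r2,r1: IF@2 ID@3 stall=0 (-) EX@4 MEM@5 WB@6
I2 add r4 <- r3,r2: IF@3 ID@4 stall=2 (RAW on I1.r2 (WB@6)) EX@7 MEM@8 WB@9
I3 mul r1 <- r5,r4: IF@4 ID@7 stall=2 (RAW on I2.r4 (WB@9)) EX@10 MEM@11 WB@12
I4 ld r5 <- r4: IF@7 ID@10 stall=0 (-) EX@11 MEM@12 WB@13
I5 add r5 <- r1,r5: IF@10 ID@11 stall=2 (RAW on I4.r5 (WB@13)) EX@14 MEM@15 WB@16

Answer: 5 6 9 12 13 16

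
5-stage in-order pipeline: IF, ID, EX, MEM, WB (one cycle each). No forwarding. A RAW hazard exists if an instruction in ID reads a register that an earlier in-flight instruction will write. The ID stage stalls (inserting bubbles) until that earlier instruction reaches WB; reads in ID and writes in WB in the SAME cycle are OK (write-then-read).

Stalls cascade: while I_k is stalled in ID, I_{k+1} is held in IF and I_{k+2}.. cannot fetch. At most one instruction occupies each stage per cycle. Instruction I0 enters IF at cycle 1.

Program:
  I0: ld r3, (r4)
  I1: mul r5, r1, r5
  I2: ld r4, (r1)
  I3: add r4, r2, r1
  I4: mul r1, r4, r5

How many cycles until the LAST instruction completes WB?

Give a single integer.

Answer: 11

Derivation:
I0 ld r3 <- r4: IF@1 ID@2 stall=0 (-) EX@3 MEM@4 WB@5
I1 mul r5 <- r1,r5: IF@2 ID@3 stall=0 (-) EX@4 MEM@5 WB@6
I2 ld r4 <- r1: IF@3 ID@4 stall=0 (-) EX@5 MEM@6 WB@7
I3 add r4 <- r2,r1: IF@4 ID@5 stall=0 (-) EX@6 MEM@7 WB@8
I4 mul r1 <- r4,r5: IF@5 ID@6 stall=2 (RAW on I3.r4 (WB@8)) EX@9 MEM@10 WB@11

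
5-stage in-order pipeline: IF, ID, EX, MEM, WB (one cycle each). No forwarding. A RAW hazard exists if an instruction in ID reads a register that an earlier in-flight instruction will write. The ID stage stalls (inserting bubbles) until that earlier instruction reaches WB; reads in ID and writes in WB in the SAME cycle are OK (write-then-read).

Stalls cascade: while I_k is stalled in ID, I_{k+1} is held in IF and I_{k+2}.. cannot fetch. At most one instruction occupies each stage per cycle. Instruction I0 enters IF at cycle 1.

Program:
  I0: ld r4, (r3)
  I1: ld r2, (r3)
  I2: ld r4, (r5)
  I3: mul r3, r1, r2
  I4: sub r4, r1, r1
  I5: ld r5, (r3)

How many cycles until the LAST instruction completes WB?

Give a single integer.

Answer: 12

Derivation:
I0 ld r4 <- r3: IF@1 ID@2 stall=0 (-) EX@3 MEM@4 WB@5
I1 ld r2 <- r3: IF@2 ID@3 stall=0 (-) EX@4 MEM@5 WB@6
I2 ld r4 <- r5: IF@3 ID@4 stall=0 (-) EX@5 MEM@6 WB@7
I3 mul r3 <- r1,r2: IF@4 ID@5 stall=1 (RAW on I1.r2 (WB@6)) EX@7 MEM@8 WB@9
I4 sub r4 <- r1,r1: IF@5 ID@7 stall=0 (-) EX@8 MEM@9 WB@10
I5 ld r5 <- r3: IF@7 ID@8 stall=1 (RAW on I3.r3 (WB@9)) EX@10 MEM@11 WB@12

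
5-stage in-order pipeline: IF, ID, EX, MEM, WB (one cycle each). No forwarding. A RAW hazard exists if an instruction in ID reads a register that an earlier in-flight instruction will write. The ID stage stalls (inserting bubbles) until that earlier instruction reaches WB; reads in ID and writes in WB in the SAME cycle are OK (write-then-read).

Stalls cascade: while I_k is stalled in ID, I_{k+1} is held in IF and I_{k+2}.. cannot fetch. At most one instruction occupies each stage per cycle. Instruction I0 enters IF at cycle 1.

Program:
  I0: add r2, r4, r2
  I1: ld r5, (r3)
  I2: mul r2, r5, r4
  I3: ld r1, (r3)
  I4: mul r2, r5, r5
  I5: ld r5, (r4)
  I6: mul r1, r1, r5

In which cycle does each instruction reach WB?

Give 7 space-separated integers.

I0 add r2 <- r4,r2: IF@1 ID@2 stall=0 (-) EX@3 MEM@4 WB@5
I1 ld r5 <- r3: IF@2 ID@3 stall=0 (-) EX@4 MEM@5 WB@6
I2 mul r2 <- r5,r4: IF@3 ID@4 stall=2 (RAW on I1.r5 (WB@6)) EX@7 MEM@8 WB@9
I3 ld r1 <- r3: IF@4 ID@7 stall=0 (-) EX@8 MEM@9 WB@10
I4 mul r2 <- r5,r5: IF@7 ID@8 stall=0 (-) EX@9 MEM@10 WB@11
I5 ld r5 <- r4: IF@8 ID@9 stall=0 (-) EX@10 MEM@11 WB@12
I6 mul r1 <- r1,r5: IF@9 ID@10 stall=2 (RAW on I5.r5 (WB@12)) EX@13 MEM@14 WB@15

Answer: 5 6 9 10 11 12 15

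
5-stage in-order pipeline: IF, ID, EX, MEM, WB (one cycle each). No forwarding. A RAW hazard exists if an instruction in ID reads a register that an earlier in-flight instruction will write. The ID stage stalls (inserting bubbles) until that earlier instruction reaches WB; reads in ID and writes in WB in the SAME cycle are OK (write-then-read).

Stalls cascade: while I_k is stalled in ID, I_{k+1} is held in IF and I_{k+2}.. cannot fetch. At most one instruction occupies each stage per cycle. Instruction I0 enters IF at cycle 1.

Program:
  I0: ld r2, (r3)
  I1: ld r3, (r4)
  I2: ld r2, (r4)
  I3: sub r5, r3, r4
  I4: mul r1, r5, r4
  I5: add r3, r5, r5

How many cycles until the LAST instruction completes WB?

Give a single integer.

I0 ld r2 <- r3: IF@1 ID@2 stall=0 (-) EX@3 MEM@4 WB@5
I1 ld r3 <- r4: IF@2 ID@3 stall=0 (-) EX@4 MEM@5 WB@6
I2 ld r2 <- r4: IF@3 ID@4 stall=0 (-) EX@5 MEM@6 WB@7
I3 sub r5 <- r3,r4: IF@4 ID@5 stall=1 (RAW on I1.r3 (WB@6)) EX@7 MEM@8 WB@9
I4 mul r1 <- r5,r4: IF@5 ID@7 stall=2 (RAW on I3.r5 (WB@9)) EX@10 MEM@11 WB@12
I5 add r3 <- r5,r5: IF@7 ID@10 stall=0 (-) EX@11 MEM@12 WB@13

Answer: 13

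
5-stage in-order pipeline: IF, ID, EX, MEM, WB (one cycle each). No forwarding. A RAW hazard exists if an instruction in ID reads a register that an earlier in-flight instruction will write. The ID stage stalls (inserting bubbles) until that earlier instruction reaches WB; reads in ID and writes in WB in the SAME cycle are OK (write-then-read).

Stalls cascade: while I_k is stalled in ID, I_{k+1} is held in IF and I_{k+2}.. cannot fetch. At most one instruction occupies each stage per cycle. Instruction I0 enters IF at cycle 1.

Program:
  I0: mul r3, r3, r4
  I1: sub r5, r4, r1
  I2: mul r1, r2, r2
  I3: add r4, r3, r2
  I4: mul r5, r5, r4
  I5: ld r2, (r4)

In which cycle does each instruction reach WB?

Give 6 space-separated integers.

Answer: 5 6 7 8 11 12

Derivation:
I0 mul r3 <- r3,r4: IF@1 ID@2 stall=0 (-) EX@3 MEM@4 WB@5
I1 sub r5 <- r4,r1: IF@2 ID@3 stall=0 (-) EX@4 MEM@5 WB@6
I2 mul r1 <- r2,r2: IF@3 ID@4 stall=0 (-) EX@5 MEM@6 WB@7
I3 add r4 <- r3,r2: IF@4 ID@5 stall=0 (-) EX@6 MEM@7 WB@8
I4 mul r5 <- r5,r4: IF@5 ID@6 stall=2 (RAW on I3.r4 (WB@8)) EX@9 MEM@10 WB@11
I5 ld r2 <- r4: IF@6 ID@9 stall=0 (-) EX@10 MEM@11 WB@12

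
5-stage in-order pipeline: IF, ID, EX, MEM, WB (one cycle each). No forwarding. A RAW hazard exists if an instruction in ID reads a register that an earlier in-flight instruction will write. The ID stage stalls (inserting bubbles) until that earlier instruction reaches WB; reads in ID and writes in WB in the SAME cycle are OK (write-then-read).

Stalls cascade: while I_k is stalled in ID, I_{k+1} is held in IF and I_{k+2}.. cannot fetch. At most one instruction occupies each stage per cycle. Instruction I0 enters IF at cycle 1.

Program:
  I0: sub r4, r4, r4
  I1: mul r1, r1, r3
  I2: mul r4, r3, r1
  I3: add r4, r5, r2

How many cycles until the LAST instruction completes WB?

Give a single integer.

I0 sub r4 <- r4,r4: IF@1 ID@2 stall=0 (-) EX@3 MEM@4 WB@5
I1 mul r1 <- r1,r3: IF@2 ID@3 stall=0 (-) EX@4 MEM@5 WB@6
I2 mul r4 <- r3,r1: IF@3 ID@4 stall=2 (RAW on I1.r1 (WB@6)) EX@7 MEM@8 WB@9
I3 add r4 <- r5,r2: IF@4 ID@7 stall=0 (-) EX@8 MEM@9 WB@10

Answer: 10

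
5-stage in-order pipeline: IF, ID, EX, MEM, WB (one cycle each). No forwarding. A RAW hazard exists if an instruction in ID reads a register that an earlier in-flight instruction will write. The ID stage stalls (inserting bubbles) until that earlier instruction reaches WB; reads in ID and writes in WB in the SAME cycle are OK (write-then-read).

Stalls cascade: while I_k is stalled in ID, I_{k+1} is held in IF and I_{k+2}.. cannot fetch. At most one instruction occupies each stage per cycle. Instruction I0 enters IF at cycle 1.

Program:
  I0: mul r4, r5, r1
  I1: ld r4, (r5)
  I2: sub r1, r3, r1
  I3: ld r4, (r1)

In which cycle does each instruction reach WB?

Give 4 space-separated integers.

I0 mul r4 <- r5,r1: IF@1 ID@2 stall=0 (-) EX@3 MEM@4 WB@5
I1 ld r4 <- r5: IF@2 ID@3 stall=0 (-) EX@4 MEM@5 WB@6
I2 sub r1 <- r3,r1: IF@3 ID@4 stall=0 (-) EX@5 MEM@6 WB@7
I3 ld r4 <- r1: IF@4 ID@5 stall=2 (RAW on I2.r1 (WB@7)) EX@8 MEM@9 WB@10

Answer: 5 6 7 10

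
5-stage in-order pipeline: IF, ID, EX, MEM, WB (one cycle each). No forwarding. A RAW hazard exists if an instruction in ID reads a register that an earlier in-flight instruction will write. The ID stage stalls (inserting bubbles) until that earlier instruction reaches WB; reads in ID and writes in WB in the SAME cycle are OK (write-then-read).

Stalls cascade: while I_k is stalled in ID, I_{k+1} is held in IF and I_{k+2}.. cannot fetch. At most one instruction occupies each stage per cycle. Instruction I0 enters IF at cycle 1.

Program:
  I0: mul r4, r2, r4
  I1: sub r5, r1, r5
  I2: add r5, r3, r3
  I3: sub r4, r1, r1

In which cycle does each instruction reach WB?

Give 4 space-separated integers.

Answer: 5 6 7 8

Derivation:
I0 mul r4 <- r2,r4: IF@1 ID@2 stall=0 (-) EX@3 MEM@4 WB@5
I1 sub r5 <- r1,r5: IF@2 ID@3 stall=0 (-) EX@4 MEM@5 WB@6
I2 add r5 <- r3,r3: IF@3 ID@4 stall=0 (-) EX@5 MEM@6 WB@7
I3 sub r4 <- r1,r1: IF@4 ID@5 stall=0 (-) EX@6 MEM@7 WB@8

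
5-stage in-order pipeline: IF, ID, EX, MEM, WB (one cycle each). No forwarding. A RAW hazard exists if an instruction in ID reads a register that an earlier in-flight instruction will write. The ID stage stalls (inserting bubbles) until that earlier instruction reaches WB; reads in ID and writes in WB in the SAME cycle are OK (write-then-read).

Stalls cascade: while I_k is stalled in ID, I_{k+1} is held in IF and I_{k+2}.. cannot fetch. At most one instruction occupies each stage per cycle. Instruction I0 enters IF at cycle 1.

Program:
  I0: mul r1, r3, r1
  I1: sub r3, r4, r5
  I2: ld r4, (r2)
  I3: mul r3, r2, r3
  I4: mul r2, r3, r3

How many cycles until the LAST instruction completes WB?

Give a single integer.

I0 mul r1 <- r3,r1: IF@1 ID@2 stall=0 (-) EX@3 MEM@4 WB@5
I1 sub r3 <- r4,r5: IF@2 ID@3 stall=0 (-) EX@4 MEM@5 WB@6
I2 ld r4 <- r2: IF@3 ID@4 stall=0 (-) EX@5 MEM@6 WB@7
I3 mul r3 <- r2,r3: IF@4 ID@5 stall=1 (RAW on I1.r3 (WB@6)) EX@7 MEM@8 WB@9
I4 mul r2 <- r3,r3: IF@5 ID@7 stall=2 (RAW on I3.r3 (WB@9)) EX@10 MEM@11 WB@12

Answer: 12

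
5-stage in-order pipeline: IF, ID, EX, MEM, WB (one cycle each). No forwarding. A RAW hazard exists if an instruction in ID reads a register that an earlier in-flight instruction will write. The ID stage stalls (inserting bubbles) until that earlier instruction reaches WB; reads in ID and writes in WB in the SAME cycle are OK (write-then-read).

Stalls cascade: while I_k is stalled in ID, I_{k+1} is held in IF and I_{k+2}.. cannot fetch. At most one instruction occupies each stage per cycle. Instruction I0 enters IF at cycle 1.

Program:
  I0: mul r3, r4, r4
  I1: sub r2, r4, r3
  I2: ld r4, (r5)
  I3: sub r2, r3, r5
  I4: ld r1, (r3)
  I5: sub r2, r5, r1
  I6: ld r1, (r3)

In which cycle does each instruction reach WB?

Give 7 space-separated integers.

Answer: 5 8 9 10 11 14 15

Derivation:
I0 mul r3 <- r4,r4: IF@1 ID@2 stall=0 (-) EX@3 MEM@4 WB@5
I1 sub r2 <- r4,r3: IF@2 ID@3 stall=2 (RAW on I0.r3 (WB@5)) EX@6 MEM@7 WB@8
I2 ld r4 <- r5: IF@3 ID@6 stall=0 (-) EX@7 MEM@8 WB@9
I3 sub r2 <- r3,r5: IF@6 ID@7 stall=0 (-) EX@8 MEM@9 WB@10
I4 ld r1 <- r3: IF@7 ID@8 stall=0 (-) EX@9 MEM@10 WB@11
I5 sub r2 <- r5,r1: IF@8 ID@9 stall=2 (RAW on I4.r1 (WB@11)) EX@12 MEM@13 WB@14
I6 ld r1 <- r3: IF@9 ID@12 stall=0 (-) EX@13 MEM@14 WB@15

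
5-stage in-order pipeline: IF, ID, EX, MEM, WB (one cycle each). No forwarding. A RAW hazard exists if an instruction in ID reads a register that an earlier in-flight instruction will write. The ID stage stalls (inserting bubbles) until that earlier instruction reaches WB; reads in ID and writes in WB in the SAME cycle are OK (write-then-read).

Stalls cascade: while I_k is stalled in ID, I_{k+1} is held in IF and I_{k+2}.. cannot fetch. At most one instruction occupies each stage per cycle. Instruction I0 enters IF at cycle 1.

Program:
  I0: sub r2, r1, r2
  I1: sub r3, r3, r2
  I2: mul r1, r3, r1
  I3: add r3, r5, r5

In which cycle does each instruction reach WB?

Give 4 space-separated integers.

Answer: 5 8 11 12

Derivation:
I0 sub r2 <- r1,r2: IF@1 ID@2 stall=0 (-) EX@3 MEM@4 WB@5
I1 sub r3 <- r3,r2: IF@2 ID@3 stall=2 (RAW on I0.r2 (WB@5)) EX@6 MEM@7 WB@8
I2 mul r1 <- r3,r1: IF@3 ID@6 stall=2 (RAW on I1.r3 (WB@8)) EX@9 MEM@10 WB@11
I3 add r3 <- r5,r5: IF@6 ID@9 stall=0 (-) EX@10 MEM@11 WB@12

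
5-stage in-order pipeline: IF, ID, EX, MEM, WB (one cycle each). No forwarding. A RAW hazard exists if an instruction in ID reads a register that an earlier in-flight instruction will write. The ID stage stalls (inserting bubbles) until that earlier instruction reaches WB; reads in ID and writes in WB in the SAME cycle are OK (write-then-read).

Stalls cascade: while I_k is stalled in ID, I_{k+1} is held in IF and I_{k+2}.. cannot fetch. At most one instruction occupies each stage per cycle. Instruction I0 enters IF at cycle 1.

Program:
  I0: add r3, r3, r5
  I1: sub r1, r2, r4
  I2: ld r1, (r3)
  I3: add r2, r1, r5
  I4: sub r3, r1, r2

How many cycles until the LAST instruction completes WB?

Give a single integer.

Answer: 14

Derivation:
I0 add r3 <- r3,r5: IF@1 ID@2 stall=0 (-) EX@3 MEM@4 WB@5
I1 sub r1 <- r2,r4: IF@2 ID@3 stall=0 (-) EX@4 MEM@5 WB@6
I2 ld r1 <- r3: IF@3 ID@4 stall=1 (RAW on I0.r3 (WB@5)) EX@6 MEM@7 WB@8
I3 add r2 <- r1,r5: IF@4 ID@6 stall=2 (RAW on I2.r1 (WB@8)) EX@9 MEM@10 WB@11
I4 sub r3 <- r1,r2: IF@6 ID@9 stall=2 (RAW on I3.r2 (WB@11)) EX@12 MEM@13 WB@14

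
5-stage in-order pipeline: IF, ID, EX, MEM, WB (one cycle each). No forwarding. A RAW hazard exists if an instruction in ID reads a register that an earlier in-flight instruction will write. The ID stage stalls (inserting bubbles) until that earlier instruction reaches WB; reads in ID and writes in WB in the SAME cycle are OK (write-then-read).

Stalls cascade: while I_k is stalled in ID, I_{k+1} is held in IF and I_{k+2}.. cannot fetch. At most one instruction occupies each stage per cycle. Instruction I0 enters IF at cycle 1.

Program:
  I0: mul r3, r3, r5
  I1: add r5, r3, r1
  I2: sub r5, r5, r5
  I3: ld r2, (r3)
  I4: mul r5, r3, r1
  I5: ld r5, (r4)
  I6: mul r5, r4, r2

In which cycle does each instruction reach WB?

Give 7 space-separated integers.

I0 mul r3 <- r3,r5: IF@1 ID@2 stall=0 (-) EX@3 MEM@4 WB@5
I1 add r5 <- r3,r1: IF@2 ID@3 stall=2 (RAW on I0.r3 (WB@5)) EX@6 MEM@7 WB@8
I2 sub r5 <- r5,r5: IF@3 ID@6 stall=2 (RAW on I1.r5 (WB@8)) EX@9 MEM@10 WB@11
I3 ld r2 <- r3: IF@6 ID@9 stall=0 (-) EX@10 MEM@11 WB@12
I4 mul r5 <- r3,r1: IF@9 ID@10 stall=0 (-) EX@11 MEM@12 WB@13
I5 ld r5 <- r4: IF@10 ID@11 stall=0 (-) EX@12 MEM@13 WB@14
I6 mul r5 <- r4,r2: IF@11 ID@12 stall=0 (-) EX@13 MEM@14 WB@15

Answer: 5 8 11 12 13 14 15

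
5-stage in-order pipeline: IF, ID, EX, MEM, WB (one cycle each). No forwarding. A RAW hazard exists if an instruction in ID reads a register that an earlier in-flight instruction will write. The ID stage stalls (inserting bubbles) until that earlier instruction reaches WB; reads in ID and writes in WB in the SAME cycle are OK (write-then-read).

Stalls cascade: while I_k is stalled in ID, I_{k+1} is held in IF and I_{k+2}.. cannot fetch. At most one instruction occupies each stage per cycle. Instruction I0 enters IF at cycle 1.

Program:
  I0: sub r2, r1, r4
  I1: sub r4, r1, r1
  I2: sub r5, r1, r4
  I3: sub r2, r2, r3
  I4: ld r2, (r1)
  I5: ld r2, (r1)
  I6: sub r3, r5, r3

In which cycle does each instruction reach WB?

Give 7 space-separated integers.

Answer: 5 6 9 10 11 12 13

Derivation:
I0 sub r2 <- r1,r4: IF@1 ID@2 stall=0 (-) EX@3 MEM@4 WB@5
I1 sub r4 <- r1,r1: IF@2 ID@3 stall=0 (-) EX@4 MEM@5 WB@6
I2 sub r5 <- r1,r4: IF@3 ID@4 stall=2 (RAW on I1.r4 (WB@6)) EX@7 MEM@8 WB@9
I3 sub r2 <- r2,r3: IF@4 ID@7 stall=0 (-) EX@8 MEM@9 WB@10
I4 ld r2 <- r1: IF@7 ID@8 stall=0 (-) EX@9 MEM@10 WB@11
I5 ld r2 <- r1: IF@8 ID@9 stall=0 (-) EX@10 MEM@11 WB@12
I6 sub r3 <- r5,r3: IF@9 ID@10 stall=0 (-) EX@11 MEM@12 WB@13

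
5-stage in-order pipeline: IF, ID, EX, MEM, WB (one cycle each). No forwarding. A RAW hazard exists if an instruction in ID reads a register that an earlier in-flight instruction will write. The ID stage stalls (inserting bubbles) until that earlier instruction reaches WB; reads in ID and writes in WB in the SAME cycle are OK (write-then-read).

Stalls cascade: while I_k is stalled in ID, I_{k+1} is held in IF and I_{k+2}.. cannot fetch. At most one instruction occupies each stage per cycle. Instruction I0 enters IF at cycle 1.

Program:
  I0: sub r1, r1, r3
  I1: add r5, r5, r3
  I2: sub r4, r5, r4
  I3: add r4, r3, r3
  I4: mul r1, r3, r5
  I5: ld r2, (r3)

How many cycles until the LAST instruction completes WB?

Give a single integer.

Answer: 12

Derivation:
I0 sub r1 <- r1,r3: IF@1 ID@2 stall=0 (-) EX@3 MEM@4 WB@5
I1 add r5 <- r5,r3: IF@2 ID@3 stall=0 (-) EX@4 MEM@5 WB@6
I2 sub r4 <- r5,r4: IF@3 ID@4 stall=2 (RAW on I1.r5 (WB@6)) EX@7 MEM@8 WB@9
I3 add r4 <- r3,r3: IF@4 ID@7 stall=0 (-) EX@8 MEM@9 WB@10
I4 mul r1 <- r3,r5: IF@7 ID@8 stall=0 (-) EX@9 MEM@10 WB@11
I5 ld r2 <- r3: IF@8 ID@9 stall=0 (-) EX@10 MEM@11 WB@12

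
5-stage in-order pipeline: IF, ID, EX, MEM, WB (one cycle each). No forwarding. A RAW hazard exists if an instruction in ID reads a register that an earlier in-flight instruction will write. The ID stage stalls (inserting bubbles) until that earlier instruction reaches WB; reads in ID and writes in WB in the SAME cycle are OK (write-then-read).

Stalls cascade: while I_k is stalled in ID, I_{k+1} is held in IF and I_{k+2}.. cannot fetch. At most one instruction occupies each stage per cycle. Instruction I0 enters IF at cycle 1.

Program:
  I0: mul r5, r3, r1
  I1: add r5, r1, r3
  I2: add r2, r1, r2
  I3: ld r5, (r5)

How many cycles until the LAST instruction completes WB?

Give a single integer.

Answer: 9

Derivation:
I0 mul r5 <- r3,r1: IF@1 ID@2 stall=0 (-) EX@3 MEM@4 WB@5
I1 add r5 <- r1,r3: IF@2 ID@3 stall=0 (-) EX@4 MEM@5 WB@6
I2 add r2 <- r1,r2: IF@3 ID@4 stall=0 (-) EX@5 MEM@6 WB@7
I3 ld r5 <- r5: IF@4 ID@5 stall=1 (RAW on I1.r5 (WB@6)) EX@7 MEM@8 WB@9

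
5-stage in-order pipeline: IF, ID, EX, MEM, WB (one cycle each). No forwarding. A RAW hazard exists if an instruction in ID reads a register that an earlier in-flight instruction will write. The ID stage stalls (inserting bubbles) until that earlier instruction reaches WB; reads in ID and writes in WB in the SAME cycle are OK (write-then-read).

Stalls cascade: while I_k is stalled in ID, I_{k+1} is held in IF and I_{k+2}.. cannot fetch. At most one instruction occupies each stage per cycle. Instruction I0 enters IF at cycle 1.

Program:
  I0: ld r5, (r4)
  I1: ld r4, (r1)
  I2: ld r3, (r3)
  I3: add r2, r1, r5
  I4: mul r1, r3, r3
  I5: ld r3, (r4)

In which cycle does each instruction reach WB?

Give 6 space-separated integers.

I0 ld r5 <- r4: IF@1 ID@2 stall=0 (-) EX@3 MEM@4 WB@5
I1 ld r4 <- r1: IF@2 ID@3 stall=0 (-) EX@4 MEM@5 WB@6
I2 ld r3 <- r3: IF@3 ID@4 stall=0 (-) EX@5 MEM@6 WB@7
I3 add r2 <- r1,r5: IF@4 ID@5 stall=0 (-) EX@6 MEM@7 WB@8
I4 mul r1 <- r3,r3: IF@5 ID@6 stall=1 (RAW on I2.r3 (WB@7)) EX@8 MEM@9 WB@10
I5 ld r3 <- r4: IF@6 ID@8 stall=0 (-) EX@9 MEM@10 WB@11

Answer: 5 6 7 8 10 11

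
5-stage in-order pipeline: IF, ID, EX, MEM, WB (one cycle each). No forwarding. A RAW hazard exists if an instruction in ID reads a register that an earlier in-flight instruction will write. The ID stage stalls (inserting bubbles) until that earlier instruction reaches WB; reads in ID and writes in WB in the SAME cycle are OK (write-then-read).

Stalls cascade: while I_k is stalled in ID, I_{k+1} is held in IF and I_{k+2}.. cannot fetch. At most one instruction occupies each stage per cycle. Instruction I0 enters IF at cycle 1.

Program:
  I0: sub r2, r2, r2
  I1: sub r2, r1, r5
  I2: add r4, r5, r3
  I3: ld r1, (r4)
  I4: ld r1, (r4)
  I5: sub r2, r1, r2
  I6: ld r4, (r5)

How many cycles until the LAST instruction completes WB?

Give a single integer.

I0 sub r2 <- r2,r2: IF@1 ID@2 stall=0 (-) EX@3 MEM@4 WB@5
I1 sub r2 <- r1,r5: IF@2 ID@3 stall=0 (-) EX@4 MEM@5 WB@6
I2 add r4 <- r5,r3: IF@3 ID@4 stall=0 (-) EX@5 MEM@6 WB@7
I3 ld r1 <- r4: IF@4 ID@5 stall=2 (RAW on I2.r4 (WB@7)) EX@8 MEM@9 WB@10
I4 ld r1 <- r4: IF@5 ID@8 stall=0 (-) EX@9 MEM@10 WB@11
I5 sub r2 <- r1,r2: IF@8 ID@9 stall=2 (RAW on I4.r1 (WB@11)) EX@12 MEM@13 WB@14
I6 ld r4 <- r5: IF@9 ID@12 stall=0 (-) EX@13 MEM@14 WB@15

Answer: 15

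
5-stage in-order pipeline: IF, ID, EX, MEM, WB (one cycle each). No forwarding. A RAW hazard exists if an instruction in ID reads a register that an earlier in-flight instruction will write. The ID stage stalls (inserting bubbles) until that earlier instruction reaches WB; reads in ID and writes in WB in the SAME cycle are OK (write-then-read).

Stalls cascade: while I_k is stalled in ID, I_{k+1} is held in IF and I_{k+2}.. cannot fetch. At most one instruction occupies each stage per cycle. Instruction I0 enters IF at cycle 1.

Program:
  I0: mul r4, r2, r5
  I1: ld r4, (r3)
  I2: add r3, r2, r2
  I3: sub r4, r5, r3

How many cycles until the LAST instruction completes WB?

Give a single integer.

Answer: 10

Derivation:
I0 mul r4 <- r2,r5: IF@1 ID@2 stall=0 (-) EX@3 MEM@4 WB@5
I1 ld r4 <- r3: IF@2 ID@3 stall=0 (-) EX@4 MEM@5 WB@6
I2 add r3 <- r2,r2: IF@3 ID@4 stall=0 (-) EX@5 MEM@6 WB@7
I3 sub r4 <- r5,r3: IF@4 ID@5 stall=2 (RAW on I2.r3 (WB@7)) EX@8 MEM@9 WB@10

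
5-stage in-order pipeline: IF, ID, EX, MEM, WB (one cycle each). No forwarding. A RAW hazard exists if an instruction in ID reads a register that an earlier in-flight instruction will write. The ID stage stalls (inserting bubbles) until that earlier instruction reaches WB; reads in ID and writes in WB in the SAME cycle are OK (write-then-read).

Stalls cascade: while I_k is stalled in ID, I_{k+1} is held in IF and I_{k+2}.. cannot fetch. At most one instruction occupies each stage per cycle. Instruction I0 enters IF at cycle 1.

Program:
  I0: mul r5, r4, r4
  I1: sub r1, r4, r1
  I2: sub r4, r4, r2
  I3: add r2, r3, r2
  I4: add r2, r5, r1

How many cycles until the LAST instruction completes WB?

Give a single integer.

Answer: 9

Derivation:
I0 mul r5 <- r4,r4: IF@1 ID@2 stall=0 (-) EX@3 MEM@4 WB@5
I1 sub r1 <- r4,r1: IF@2 ID@3 stall=0 (-) EX@4 MEM@5 WB@6
I2 sub r4 <- r4,r2: IF@3 ID@4 stall=0 (-) EX@5 MEM@6 WB@7
I3 add r2 <- r3,r2: IF@4 ID@5 stall=0 (-) EX@6 MEM@7 WB@8
I4 add r2 <- r5,r1: IF@5 ID@6 stall=0 (-) EX@7 MEM@8 WB@9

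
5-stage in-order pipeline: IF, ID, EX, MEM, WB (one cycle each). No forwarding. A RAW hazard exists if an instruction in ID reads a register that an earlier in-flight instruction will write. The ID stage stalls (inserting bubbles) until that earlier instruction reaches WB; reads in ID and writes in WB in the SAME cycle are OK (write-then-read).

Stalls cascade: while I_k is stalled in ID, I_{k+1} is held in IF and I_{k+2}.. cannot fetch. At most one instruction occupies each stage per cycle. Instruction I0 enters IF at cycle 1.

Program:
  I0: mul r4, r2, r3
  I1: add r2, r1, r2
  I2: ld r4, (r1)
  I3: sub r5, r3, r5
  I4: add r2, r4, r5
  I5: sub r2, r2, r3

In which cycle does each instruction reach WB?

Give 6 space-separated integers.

I0 mul r4 <- r2,r3: IF@1 ID@2 stall=0 (-) EX@3 MEM@4 WB@5
I1 add r2 <- r1,r2: IF@2 ID@3 stall=0 (-) EX@4 MEM@5 WB@6
I2 ld r4 <- r1: IF@3 ID@4 stall=0 (-) EX@5 MEM@6 WB@7
I3 sub r5 <- r3,r5: IF@4 ID@5 stall=0 (-) EX@6 MEM@7 WB@8
I4 add r2 <- r4,r5: IF@5 ID@6 stall=2 (RAW on I3.r5 (WB@8)) EX@9 MEM@10 WB@11
I5 sub r2 <- r2,r3: IF@6 ID@9 stall=2 (RAW on I4.r2 (WB@11)) EX@12 MEM@13 WB@14

Answer: 5 6 7 8 11 14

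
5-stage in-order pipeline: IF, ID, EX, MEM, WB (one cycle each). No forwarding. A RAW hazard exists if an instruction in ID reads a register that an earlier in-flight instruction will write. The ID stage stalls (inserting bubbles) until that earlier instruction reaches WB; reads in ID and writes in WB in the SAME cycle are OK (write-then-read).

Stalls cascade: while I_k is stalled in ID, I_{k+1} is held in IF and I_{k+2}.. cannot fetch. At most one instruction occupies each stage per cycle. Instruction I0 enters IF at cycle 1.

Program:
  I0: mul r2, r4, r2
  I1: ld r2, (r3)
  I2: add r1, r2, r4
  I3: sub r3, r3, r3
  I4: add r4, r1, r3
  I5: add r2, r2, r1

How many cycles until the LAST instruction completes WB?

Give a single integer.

I0 mul r2 <- r4,r2: IF@1 ID@2 stall=0 (-) EX@3 MEM@4 WB@5
I1 ld r2 <- r3: IF@2 ID@3 stall=0 (-) EX@4 MEM@5 WB@6
I2 add r1 <- r2,r4: IF@3 ID@4 stall=2 (RAW on I1.r2 (WB@6)) EX@7 MEM@8 WB@9
I3 sub r3 <- r3,r3: IF@4 ID@7 stall=0 (-) EX@8 MEM@9 WB@10
I4 add r4 <- r1,r3: IF@7 ID@8 stall=2 (RAW on I3.r3 (WB@10)) EX@11 MEM@12 WB@13
I5 add r2 <- r2,r1: IF@8 ID@11 stall=0 (-) EX@12 MEM@13 WB@14

Answer: 14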